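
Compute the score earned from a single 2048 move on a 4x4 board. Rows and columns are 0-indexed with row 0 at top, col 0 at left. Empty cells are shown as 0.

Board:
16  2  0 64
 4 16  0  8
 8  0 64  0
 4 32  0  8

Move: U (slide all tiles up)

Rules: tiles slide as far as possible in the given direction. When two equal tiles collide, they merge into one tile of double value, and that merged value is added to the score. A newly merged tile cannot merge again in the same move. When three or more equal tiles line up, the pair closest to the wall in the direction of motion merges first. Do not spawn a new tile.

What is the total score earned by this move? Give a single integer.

Slide up:
col 0: [16, 4, 8, 4] -> [16, 4, 8, 4]  score +0 (running 0)
col 1: [2, 16, 0, 32] -> [2, 16, 32, 0]  score +0 (running 0)
col 2: [0, 0, 64, 0] -> [64, 0, 0, 0]  score +0 (running 0)
col 3: [64, 8, 0, 8] -> [64, 16, 0, 0]  score +16 (running 16)
Board after move:
16  2 64 64
 4 16  0 16
 8 32  0  0
 4  0  0  0

Answer: 16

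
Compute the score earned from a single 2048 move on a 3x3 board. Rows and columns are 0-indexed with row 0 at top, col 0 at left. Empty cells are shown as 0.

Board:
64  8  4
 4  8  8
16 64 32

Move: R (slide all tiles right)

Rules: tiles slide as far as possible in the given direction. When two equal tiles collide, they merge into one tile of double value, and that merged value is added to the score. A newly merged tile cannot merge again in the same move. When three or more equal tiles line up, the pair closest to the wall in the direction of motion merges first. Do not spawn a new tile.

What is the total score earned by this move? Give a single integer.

Answer: 16

Derivation:
Slide right:
row 0: [64, 8, 4] -> [64, 8, 4]  score +0 (running 0)
row 1: [4, 8, 8] -> [0, 4, 16]  score +16 (running 16)
row 2: [16, 64, 32] -> [16, 64, 32]  score +0 (running 16)
Board after move:
64  8  4
 0  4 16
16 64 32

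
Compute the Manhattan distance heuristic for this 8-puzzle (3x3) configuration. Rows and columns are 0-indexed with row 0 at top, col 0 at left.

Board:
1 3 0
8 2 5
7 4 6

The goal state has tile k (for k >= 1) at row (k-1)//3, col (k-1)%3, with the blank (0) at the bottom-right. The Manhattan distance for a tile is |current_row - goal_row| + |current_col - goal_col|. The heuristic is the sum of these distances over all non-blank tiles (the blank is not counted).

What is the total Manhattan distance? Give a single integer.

Tile 1: at (0,0), goal (0,0), distance |0-0|+|0-0| = 0
Tile 3: at (0,1), goal (0,2), distance |0-0|+|1-2| = 1
Tile 8: at (1,0), goal (2,1), distance |1-2|+|0-1| = 2
Tile 2: at (1,1), goal (0,1), distance |1-0|+|1-1| = 1
Tile 5: at (1,2), goal (1,1), distance |1-1|+|2-1| = 1
Tile 7: at (2,0), goal (2,0), distance |2-2|+|0-0| = 0
Tile 4: at (2,1), goal (1,0), distance |2-1|+|1-0| = 2
Tile 6: at (2,2), goal (1,2), distance |2-1|+|2-2| = 1
Sum: 0 + 1 + 2 + 1 + 1 + 0 + 2 + 1 = 8

Answer: 8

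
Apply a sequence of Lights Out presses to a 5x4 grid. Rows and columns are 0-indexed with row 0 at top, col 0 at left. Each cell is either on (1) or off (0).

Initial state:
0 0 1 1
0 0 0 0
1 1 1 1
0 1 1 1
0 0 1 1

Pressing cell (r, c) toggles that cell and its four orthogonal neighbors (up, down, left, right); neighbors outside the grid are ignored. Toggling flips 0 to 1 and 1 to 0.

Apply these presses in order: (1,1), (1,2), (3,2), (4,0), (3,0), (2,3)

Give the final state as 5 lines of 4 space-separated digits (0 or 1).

Answer: 0 1 0 1
1 0 0 0
0 0 0 0
0 1 0 1
0 1 0 1

Derivation:
After press 1 at (1,1):
0 1 1 1
1 1 1 0
1 0 1 1
0 1 1 1
0 0 1 1

After press 2 at (1,2):
0 1 0 1
1 0 0 1
1 0 0 1
0 1 1 1
0 0 1 1

After press 3 at (3,2):
0 1 0 1
1 0 0 1
1 0 1 1
0 0 0 0
0 0 0 1

After press 4 at (4,0):
0 1 0 1
1 0 0 1
1 0 1 1
1 0 0 0
1 1 0 1

After press 5 at (3,0):
0 1 0 1
1 0 0 1
0 0 1 1
0 1 0 0
0 1 0 1

After press 6 at (2,3):
0 1 0 1
1 0 0 0
0 0 0 0
0 1 0 1
0 1 0 1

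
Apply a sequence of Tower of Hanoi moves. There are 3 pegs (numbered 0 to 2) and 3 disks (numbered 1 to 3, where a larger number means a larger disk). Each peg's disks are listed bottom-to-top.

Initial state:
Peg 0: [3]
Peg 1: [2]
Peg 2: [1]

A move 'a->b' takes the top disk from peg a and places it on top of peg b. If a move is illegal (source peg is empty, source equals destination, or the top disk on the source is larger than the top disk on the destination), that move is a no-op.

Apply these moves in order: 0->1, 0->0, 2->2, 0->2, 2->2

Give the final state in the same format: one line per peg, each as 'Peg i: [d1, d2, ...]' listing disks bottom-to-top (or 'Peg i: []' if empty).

Answer: Peg 0: [3]
Peg 1: [2]
Peg 2: [1]

Derivation:
After move 1 (0->1):
Peg 0: [3]
Peg 1: [2]
Peg 2: [1]

After move 2 (0->0):
Peg 0: [3]
Peg 1: [2]
Peg 2: [1]

After move 3 (2->2):
Peg 0: [3]
Peg 1: [2]
Peg 2: [1]

After move 4 (0->2):
Peg 0: [3]
Peg 1: [2]
Peg 2: [1]

After move 5 (2->2):
Peg 0: [3]
Peg 1: [2]
Peg 2: [1]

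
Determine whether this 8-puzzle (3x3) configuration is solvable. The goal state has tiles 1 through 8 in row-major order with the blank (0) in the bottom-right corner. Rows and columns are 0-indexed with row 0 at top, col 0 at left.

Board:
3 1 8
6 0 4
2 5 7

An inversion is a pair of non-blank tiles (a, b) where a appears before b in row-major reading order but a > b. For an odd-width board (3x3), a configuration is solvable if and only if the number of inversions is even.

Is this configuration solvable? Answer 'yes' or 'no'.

Inversions (pairs i<j in row-major order where tile[i] > tile[j] > 0): 11
11 is odd, so the puzzle is not solvable.

Answer: no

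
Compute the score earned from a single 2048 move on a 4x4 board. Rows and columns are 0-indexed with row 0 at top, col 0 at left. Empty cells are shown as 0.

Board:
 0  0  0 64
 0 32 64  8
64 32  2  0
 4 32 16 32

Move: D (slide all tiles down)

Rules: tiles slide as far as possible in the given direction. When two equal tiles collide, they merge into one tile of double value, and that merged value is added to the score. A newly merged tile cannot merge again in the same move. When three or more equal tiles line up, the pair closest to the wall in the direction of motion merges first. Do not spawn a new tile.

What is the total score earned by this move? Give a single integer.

Slide down:
col 0: [0, 0, 64, 4] -> [0, 0, 64, 4]  score +0 (running 0)
col 1: [0, 32, 32, 32] -> [0, 0, 32, 64]  score +64 (running 64)
col 2: [0, 64, 2, 16] -> [0, 64, 2, 16]  score +0 (running 64)
col 3: [64, 8, 0, 32] -> [0, 64, 8, 32]  score +0 (running 64)
Board after move:
 0  0  0  0
 0  0 64 64
64 32  2  8
 4 64 16 32

Answer: 64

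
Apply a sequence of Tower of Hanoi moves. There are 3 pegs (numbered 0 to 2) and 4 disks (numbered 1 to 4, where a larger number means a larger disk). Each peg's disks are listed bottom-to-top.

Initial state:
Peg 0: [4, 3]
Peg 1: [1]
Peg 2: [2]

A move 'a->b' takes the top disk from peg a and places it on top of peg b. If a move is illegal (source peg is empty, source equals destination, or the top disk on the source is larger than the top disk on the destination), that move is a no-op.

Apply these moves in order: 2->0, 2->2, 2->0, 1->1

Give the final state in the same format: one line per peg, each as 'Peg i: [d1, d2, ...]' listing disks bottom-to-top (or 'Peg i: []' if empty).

After move 1 (2->0):
Peg 0: [4, 3, 2]
Peg 1: [1]
Peg 2: []

After move 2 (2->2):
Peg 0: [4, 3, 2]
Peg 1: [1]
Peg 2: []

After move 3 (2->0):
Peg 0: [4, 3, 2]
Peg 1: [1]
Peg 2: []

After move 4 (1->1):
Peg 0: [4, 3, 2]
Peg 1: [1]
Peg 2: []

Answer: Peg 0: [4, 3, 2]
Peg 1: [1]
Peg 2: []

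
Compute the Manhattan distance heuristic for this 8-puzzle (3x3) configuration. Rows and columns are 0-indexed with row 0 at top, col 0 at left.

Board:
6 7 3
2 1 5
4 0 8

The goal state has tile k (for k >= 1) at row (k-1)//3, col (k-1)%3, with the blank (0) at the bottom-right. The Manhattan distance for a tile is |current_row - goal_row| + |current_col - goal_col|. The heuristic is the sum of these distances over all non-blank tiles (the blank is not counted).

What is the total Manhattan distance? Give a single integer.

Answer: 13

Derivation:
Tile 6: (0,0)->(1,2) = 3
Tile 7: (0,1)->(2,0) = 3
Tile 3: (0,2)->(0,2) = 0
Tile 2: (1,0)->(0,1) = 2
Tile 1: (1,1)->(0,0) = 2
Tile 5: (1,2)->(1,1) = 1
Tile 4: (2,0)->(1,0) = 1
Tile 8: (2,2)->(2,1) = 1
Sum: 3 + 3 + 0 + 2 + 2 + 1 + 1 + 1 = 13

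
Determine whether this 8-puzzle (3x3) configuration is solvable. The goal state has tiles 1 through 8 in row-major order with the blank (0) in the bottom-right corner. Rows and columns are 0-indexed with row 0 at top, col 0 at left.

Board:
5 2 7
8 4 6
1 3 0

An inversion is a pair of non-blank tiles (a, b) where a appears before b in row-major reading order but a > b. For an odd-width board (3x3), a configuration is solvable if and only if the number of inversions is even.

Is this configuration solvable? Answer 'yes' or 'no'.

Inversions (pairs i<j in row-major order where tile[i] > tile[j] > 0): 17
17 is odd, so the puzzle is not solvable.

Answer: no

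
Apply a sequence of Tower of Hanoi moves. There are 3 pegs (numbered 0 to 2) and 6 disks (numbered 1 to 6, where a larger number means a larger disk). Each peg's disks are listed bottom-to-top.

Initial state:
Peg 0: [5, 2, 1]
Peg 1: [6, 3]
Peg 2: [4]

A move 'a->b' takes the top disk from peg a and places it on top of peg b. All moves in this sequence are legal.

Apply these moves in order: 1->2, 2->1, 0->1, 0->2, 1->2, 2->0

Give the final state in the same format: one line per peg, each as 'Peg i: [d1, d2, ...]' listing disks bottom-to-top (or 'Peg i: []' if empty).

Answer: Peg 0: [5, 1]
Peg 1: [6, 3]
Peg 2: [4, 2]

Derivation:
After move 1 (1->2):
Peg 0: [5, 2, 1]
Peg 1: [6]
Peg 2: [4, 3]

After move 2 (2->1):
Peg 0: [5, 2, 1]
Peg 1: [6, 3]
Peg 2: [4]

After move 3 (0->1):
Peg 0: [5, 2]
Peg 1: [6, 3, 1]
Peg 2: [4]

After move 4 (0->2):
Peg 0: [5]
Peg 1: [6, 3, 1]
Peg 2: [4, 2]

After move 5 (1->2):
Peg 0: [5]
Peg 1: [6, 3]
Peg 2: [4, 2, 1]

After move 6 (2->0):
Peg 0: [5, 1]
Peg 1: [6, 3]
Peg 2: [4, 2]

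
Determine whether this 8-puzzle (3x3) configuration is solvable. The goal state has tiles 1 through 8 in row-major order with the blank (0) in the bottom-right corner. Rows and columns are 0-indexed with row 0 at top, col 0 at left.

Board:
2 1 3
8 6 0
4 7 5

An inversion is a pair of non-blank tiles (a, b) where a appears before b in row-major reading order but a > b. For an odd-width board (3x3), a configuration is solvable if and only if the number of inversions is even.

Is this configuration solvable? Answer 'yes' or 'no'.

Inversions (pairs i<j in row-major order where tile[i] > tile[j] > 0): 8
8 is even, so the puzzle is solvable.

Answer: yes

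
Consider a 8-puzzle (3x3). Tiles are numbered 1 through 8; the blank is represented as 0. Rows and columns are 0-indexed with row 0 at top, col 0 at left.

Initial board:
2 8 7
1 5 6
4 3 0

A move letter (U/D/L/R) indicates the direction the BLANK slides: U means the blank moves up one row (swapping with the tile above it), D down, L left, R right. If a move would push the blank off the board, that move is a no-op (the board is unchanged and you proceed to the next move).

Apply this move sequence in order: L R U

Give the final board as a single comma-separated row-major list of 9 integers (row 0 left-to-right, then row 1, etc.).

After move 1 (L):
2 8 7
1 5 6
4 0 3

After move 2 (R):
2 8 7
1 5 6
4 3 0

After move 3 (U):
2 8 7
1 5 0
4 3 6

Answer: 2, 8, 7, 1, 5, 0, 4, 3, 6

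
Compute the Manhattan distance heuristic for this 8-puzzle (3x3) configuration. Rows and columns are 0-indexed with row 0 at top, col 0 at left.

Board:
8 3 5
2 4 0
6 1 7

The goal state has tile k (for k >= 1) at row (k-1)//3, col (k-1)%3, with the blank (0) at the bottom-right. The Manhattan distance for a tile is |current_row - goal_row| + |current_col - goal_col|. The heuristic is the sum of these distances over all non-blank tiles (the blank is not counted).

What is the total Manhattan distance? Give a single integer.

Answer: 17

Derivation:
Tile 8: (0,0)->(2,1) = 3
Tile 3: (0,1)->(0,2) = 1
Tile 5: (0,2)->(1,1) = 2
Tile 2: (1,0)->(0,1) = 2
Tile 4: (1,1)->(1,0) = 1
Tile 6: (2,0)->(1,2) = 3
Tile 1: (2,1)->(0,0) = 3
Tile 7: (2,2)->(2,0) = 2
Sum: 3 + 1 + 2 + 2 + 1 + 3 + 3 + 2 = 17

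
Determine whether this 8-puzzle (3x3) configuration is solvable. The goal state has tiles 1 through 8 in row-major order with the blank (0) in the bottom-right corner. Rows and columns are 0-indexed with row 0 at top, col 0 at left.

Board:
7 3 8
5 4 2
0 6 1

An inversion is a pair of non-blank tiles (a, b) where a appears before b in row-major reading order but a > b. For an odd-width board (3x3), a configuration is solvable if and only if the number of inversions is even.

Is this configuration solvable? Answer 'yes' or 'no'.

Inversions (pairs i<j in row-major order where tile[i] > tile[j] > 0): 20
20 is even, so the puzzle is solvable.

Answer: yes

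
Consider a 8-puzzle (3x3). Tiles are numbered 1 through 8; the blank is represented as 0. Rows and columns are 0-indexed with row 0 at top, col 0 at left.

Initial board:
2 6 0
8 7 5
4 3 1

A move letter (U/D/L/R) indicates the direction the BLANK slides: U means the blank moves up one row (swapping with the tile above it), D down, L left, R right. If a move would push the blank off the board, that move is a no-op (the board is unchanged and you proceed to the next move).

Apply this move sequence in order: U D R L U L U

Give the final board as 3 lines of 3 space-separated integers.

After move 1 (U):
2 6 0
8 7 5
4 3 1

After move 2 (D):
2 6 5
8 7 0
4 3 1

After move 3 (R):
2 6 5
8 7 0
4 3 1

After move 4 (L):
2 6 5
8 0 7
4 3 1

After move 5 (U):
2 0 5
8 6 7
4 3 1

After move 6 (L):
0 2 5
8 6 7
4 3 1

After move 7 (U):
0 2 5
8 6 7
4 3 1

Answer: 0 2 5
8 6 7
4 3 1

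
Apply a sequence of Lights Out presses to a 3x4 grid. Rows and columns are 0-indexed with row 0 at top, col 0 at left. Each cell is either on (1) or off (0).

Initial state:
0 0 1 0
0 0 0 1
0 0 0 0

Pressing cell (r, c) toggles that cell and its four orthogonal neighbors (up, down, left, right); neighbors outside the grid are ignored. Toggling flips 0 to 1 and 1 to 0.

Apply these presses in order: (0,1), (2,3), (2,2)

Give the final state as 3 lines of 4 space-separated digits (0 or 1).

Answer: 1 1 0 0
0 1 1 0
0 1 0 0

Derivation:
After press 1 at (0,1):
1 1 0 0
0 1 0 1
0 0 0 0

After press 2 at (2,3):
1 1 0 0
0 1 0 0
0 0 1 1

After press 3 at (2,2):
1 1 0 0
0 1 1 0
0 1 0 0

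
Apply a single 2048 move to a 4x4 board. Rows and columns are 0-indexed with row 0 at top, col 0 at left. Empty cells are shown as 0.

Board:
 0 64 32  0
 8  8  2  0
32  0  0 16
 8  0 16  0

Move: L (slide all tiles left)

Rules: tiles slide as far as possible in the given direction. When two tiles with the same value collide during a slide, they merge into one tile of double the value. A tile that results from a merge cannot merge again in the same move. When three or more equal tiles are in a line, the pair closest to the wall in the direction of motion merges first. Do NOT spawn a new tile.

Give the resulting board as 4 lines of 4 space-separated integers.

Slide left:
row 0: [0, 64, 32, 0] -> [64, 32, 0, 0]
row 1: [8, 8, 2, 0] -> [16, 2, 0, 0]
row 2: [32, 0, 0, 16] -> [32, 16, 0, 0]
row 3: [8, 0, 16, 0] -> [8, 16, 0, 0]

Answer: 64 32  0  0
16  2  0  0
32 16  0  0
 8 16  0  0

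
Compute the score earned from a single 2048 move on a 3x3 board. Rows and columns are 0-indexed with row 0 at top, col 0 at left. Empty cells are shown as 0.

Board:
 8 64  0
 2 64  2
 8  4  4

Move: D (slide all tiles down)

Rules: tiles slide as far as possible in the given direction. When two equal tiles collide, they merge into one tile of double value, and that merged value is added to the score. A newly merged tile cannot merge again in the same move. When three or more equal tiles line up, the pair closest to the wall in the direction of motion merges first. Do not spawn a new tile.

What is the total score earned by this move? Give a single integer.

Slide down:
col 0: [8, 2, 8] -> [8, 2, 8]  score +0 (running 0)
col 1: [64, 64, 4] -> [0, 128, 4]  score +128 (running 128)
col 2: [0, 2, 4] -> [0, 2, 4]  score +0 (running 128)
Board after move:
  8   0   0
  2 128   2
  8   4   4

Answer: 128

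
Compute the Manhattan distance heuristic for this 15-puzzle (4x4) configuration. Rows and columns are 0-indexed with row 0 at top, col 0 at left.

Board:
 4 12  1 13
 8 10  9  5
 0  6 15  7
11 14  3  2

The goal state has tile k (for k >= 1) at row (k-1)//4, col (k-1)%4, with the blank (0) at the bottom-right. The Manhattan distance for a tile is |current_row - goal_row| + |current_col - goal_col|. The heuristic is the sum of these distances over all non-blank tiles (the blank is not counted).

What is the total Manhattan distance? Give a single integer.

Tile 4: at (0,0), goal (0,3), distance |0-0|+|0-3| = 3
Tile 12: at (0,1), goal (2,3), distance |0-2|+|1-3| = 4
Tile 1: at (0,2), goal (0,0), distance |0-0|+|2-0| = 2
Tile 13: at (0,3), goal (3,0), distance |0-3|+|3-0| = 6
Tile 8: at (1,0), goal (1,3), distance |1-1|+|0-3| = 3
Tile 10: at (1,1), goal (2,1), distance |1-2|+|1-1| = 1
Tile 9: at (1,2), goal (2,0), distance |1-2|+|2-0| = 3
Tile 5: at (1,3), goal (1,0), distance |1-1|+|3-0| = 3
Tile 6: at (2,1), goal (1,1), distance |2-1|+|1-1| = 1
Tile 15: at (2,2), goal (3,2), distance |2-3|+|2-2| = 1
Tile 7: at (2,3), goal (1,2), distance |2-1|+|3-2| = 2
Tile 11: at (3,0), goal (2,2), distance |3-2|+|0-2| = 3
Tile 14: at (3,1), goal (3,1), distance |3-3|+|1-1| = 0
Tile 3: at (3,2), goal (0,2), distance |3-0|+|2-2| = 3
Tile 2: at (3,3), goal (0,1), distance |3-0|+|3-1| = 5
Sum: 3 + 4 + 2 + 6 + 3 + 1 + 3 + 3 + 1 + 1 + 2 + 3 + 0 + 3 + 5 = 40

Answer: 40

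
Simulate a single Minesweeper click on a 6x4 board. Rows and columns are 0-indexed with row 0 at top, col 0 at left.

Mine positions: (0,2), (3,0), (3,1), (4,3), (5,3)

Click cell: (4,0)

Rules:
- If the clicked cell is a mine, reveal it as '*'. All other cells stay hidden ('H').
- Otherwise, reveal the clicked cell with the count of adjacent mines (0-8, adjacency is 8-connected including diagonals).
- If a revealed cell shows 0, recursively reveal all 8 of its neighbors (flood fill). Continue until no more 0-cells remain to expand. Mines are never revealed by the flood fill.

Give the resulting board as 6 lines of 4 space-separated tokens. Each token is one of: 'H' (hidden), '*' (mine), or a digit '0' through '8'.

H H H H
H H H H
H H H H
H H H H
2 H H H
H H H H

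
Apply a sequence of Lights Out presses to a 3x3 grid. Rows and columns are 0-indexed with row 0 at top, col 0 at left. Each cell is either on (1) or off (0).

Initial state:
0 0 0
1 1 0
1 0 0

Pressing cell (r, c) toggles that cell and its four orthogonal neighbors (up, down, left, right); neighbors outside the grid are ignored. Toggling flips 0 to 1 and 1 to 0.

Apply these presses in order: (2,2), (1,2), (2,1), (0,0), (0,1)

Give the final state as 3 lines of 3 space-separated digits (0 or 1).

After press 1 at (2,2):
0 0 0
1 1 1
1 1 1

After press 2 at (1,2):
0 0 1
1 0 0
1 1 0

After press 3 at (2,1):
0 0 1
1 1 0
0 0 1

After press 4 at (0,0):
1 1 1
0 1 0
0 0 1

After press 5 at (0,1):
0 0 0
0 0 0
0 0 1

Answer: 0 0 0
0 0 0
0 0 1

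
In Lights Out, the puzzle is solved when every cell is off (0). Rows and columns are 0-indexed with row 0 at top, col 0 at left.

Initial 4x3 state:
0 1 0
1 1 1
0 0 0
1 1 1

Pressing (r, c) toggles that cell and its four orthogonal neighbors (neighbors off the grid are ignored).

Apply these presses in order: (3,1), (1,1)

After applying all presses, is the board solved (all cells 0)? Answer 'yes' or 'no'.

After press 1 at (3,1):
0 1 0
1 1 1
0 1 0
0 0 0

After press 2 at (1,1):
0 0 0
0 0 0
0 0 0
0 0 0

Lights still on: 0

Answer: yes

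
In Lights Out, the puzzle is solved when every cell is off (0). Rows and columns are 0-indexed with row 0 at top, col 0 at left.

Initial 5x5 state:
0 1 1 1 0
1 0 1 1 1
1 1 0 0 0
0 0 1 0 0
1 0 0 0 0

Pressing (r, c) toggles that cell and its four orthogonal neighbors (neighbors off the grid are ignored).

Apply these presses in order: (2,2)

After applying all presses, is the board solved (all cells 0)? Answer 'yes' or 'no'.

After press 1 at (2,2):
0 1 1 1 0
1 0 0 1 1
1 0 1 1 0
0 0 0 0 0
1 0 0 0 0

Lights still on: 10

Answer: no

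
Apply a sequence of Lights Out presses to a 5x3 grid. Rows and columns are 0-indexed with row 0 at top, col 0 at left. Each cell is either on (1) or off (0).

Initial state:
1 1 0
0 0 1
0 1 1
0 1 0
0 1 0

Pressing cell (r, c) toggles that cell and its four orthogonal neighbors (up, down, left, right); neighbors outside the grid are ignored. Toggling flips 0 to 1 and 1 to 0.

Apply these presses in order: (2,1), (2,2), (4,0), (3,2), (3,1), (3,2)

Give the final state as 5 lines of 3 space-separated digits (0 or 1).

After press 1 at (2,1):
1 1 0
0 1 1
1 0 0
0 0 0
0 1 0

After press 2 at (2,2):
1 1 0
0 1 0
1 1 1
0 0 1
0 1 0

After press 3 at (4,0):
1 1 0
0 1 0
1 1 1
1 0 1
1 0 0

After press 4 at (3,2):
1 1 0
0 1 0
1 1 0
1 1 0
1 0 1

After press 5 at (3,1):
1 1 0
0 1 0
1 0 0
0 0 1
1 1 1

After press 6 at (3,2):
1 1 0
0 1 0
1 0 1
0 1 0
1 1 0

Answer: 1 1 0
0 1 0
1 0 1
0 1 0
1 1 0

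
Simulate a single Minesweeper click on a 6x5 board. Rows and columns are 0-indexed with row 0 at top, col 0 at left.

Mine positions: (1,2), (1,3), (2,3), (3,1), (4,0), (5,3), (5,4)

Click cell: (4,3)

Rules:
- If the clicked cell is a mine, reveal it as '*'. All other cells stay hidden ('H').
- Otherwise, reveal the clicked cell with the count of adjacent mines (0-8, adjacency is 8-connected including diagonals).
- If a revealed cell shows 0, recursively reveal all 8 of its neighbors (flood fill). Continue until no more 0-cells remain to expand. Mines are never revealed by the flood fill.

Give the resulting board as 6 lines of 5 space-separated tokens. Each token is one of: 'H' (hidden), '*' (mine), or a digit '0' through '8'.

H H H H H
H H H H H
H H H H H
H H H H H
H H H 2 H
H H H H H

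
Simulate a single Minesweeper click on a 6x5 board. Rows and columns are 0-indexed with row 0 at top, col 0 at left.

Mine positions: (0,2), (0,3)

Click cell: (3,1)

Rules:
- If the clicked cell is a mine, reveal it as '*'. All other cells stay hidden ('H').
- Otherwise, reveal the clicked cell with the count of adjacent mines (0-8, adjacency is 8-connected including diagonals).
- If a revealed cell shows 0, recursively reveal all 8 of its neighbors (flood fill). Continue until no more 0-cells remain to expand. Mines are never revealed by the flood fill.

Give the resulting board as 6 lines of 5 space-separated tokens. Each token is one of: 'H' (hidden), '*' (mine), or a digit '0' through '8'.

0 1 H H H
0 1 2 2 1
0 0 0 0 0
0 0 0 0 0
0 0 0 0 0
0 0 0 0 0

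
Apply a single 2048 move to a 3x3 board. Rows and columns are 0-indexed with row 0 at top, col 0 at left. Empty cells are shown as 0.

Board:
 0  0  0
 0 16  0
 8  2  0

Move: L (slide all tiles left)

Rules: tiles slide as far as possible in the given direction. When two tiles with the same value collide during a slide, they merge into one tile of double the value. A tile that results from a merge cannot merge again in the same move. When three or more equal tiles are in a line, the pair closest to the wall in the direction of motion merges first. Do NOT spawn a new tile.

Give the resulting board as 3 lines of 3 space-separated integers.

Answer:  0  0  0
16  0  0
 8  2  0

Derivation:
Slide left:
row 0: [0, 0, 0] -> [0, 0, 0]
row 1: [0, 16, 0] -> [16, 0, 0]
row 2: [8, 2, 0] -> [8, 2, 0]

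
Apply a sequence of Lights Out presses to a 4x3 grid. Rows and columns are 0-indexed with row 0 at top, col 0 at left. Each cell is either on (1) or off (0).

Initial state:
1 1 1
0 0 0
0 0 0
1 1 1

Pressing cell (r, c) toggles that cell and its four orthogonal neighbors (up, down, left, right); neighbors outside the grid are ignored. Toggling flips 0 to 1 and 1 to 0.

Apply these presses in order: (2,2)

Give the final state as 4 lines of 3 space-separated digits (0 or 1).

Answer: 1 1 1
0 0 1
0 1 1
1 1 0

Derivation:
After press 1 at (2,2):
1 1 1
0 0 1
0 1 1
1 1 0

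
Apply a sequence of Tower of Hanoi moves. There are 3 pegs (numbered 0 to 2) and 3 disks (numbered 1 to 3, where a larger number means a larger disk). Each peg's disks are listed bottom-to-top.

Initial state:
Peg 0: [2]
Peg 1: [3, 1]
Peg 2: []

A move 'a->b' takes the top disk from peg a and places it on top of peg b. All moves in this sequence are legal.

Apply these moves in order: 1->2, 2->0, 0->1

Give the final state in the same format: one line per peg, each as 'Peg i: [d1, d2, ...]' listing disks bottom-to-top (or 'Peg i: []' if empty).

Answer: Peg 0: [2]
Peg 1: [3, 1]
Peg 2: []

Derivation:
After move 1 (1->2):
Peg 0: [2]
Peg 1: [3]
Peg 2: [1]

After move 2 (2->0):
Peg 0: [2, 1]
Peg 1: [3]
Peg 2: []

After move 3 (0->1):
Peg 0: [2]
Peg 1: [3, 1]
Peg 2: []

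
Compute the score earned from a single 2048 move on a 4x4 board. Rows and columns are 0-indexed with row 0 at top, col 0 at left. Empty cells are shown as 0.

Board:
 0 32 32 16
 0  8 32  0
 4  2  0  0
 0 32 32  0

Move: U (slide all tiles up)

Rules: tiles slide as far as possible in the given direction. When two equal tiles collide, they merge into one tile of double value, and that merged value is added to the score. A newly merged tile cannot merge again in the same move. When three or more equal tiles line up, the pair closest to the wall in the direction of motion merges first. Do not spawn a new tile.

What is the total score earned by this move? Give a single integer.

Answer: 64

Derivation:
Slide up:
col 0: [0, 0, 4, 0] -> [4, 0, 0, 0]  score +0 (running 0)
col 1: [32, 8, 2, 32] -> [32, 8, 2, 32]  score +0 (running 0)
col 2: [32, 32, 0, 32] -> [64, 32, 0, 0]  score +64 (running 64)
col 3: [16, 0, 0, 0] -> [16, 0, 0, 0]  score +0 (running 64)
Board after move:
 4 32 64 16
 0  8 32  0
 0  2  0  0
 0 32  0  0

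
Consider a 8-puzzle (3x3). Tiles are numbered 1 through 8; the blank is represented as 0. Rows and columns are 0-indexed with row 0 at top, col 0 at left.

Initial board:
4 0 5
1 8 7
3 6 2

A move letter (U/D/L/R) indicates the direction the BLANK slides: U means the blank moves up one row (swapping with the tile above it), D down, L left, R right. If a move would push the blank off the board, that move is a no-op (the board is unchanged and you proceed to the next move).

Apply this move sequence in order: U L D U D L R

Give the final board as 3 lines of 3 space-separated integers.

Answer: 1 4 5
8 0 7
3 6 2

Derivation:
After move 1 (U):
4 0 5
1 8 7
3 6 2

After move 2 (L):
0 4 5
1 8 7
3 6 2

After move 3 (D):
1 4 5
0 8 7
3 6 2

After move 4 (U):
0 4 5
1 8 7
3 6 2

After move 5 (D):
1 4 5
0 8 7
3 6 2

After move 6 (L):
1 4 5
0 8 7
3 6 2

After move 7 (R):
1 4 5
8 0 7
3 6 2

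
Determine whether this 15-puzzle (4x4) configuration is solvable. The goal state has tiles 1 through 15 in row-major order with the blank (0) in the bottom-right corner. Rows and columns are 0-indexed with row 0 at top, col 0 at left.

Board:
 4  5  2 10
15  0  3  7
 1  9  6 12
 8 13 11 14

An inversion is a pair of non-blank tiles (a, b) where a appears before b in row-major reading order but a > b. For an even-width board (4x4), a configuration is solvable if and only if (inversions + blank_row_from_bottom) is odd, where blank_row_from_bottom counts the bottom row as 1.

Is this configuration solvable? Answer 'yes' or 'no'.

Inversions: 31
Blank is in row 1 (0-indexed from top), which is row 3 counting from the bottom (bottom = 1).
31 + 3 = 34, which is even, so the puzzle is not solvable.

Answer: no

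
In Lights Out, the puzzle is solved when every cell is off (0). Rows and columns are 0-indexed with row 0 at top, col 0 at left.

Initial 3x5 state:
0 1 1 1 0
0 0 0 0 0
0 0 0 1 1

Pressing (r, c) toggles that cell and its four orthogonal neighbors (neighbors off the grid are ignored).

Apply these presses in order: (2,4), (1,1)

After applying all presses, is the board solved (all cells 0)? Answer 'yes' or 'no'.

After press 1 at (2,4):
0 1 1 1 0
0 0 0 0 1
0 0 0 0 0

After press 2 at (1,1):
0 0 1 1 0
1 1 1 0 1
0 1 0 0 0

Lights still on: 7

Answer: no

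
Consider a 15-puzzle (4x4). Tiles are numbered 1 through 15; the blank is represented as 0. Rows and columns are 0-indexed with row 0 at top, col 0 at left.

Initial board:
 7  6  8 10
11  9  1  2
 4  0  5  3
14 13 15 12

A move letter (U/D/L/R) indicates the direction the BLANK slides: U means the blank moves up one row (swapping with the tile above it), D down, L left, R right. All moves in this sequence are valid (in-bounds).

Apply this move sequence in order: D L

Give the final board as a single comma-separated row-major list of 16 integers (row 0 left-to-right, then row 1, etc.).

After move 1 (D):
 7  6  8 10
11  9  1  2
 4 13  5  3
14  0 15 12

After move 2 (L):
 7  6  8 10
11  9  1  2
 4 13  5  3
 0 14 15 12

Answer: 7, 6, 8, 10, 11, 9, 1, 2, 4, 13, 5, 3, 0, 14, 15, 12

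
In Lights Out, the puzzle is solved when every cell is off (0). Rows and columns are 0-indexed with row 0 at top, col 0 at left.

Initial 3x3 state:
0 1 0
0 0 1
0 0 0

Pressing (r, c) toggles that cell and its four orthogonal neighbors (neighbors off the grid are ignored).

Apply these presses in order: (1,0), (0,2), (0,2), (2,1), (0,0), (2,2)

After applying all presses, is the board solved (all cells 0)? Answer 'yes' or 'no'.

Answer: yes

Derivation:
After press 1 at (1,0):
1 1 0
1 1 1
1 0 0

After press 2 at (0,2):
1 0 1
1 1 0
1 0 0

After press 3 at (0,2):
1 1 0
1 1 1
1 0 0

After press 4 at (2,1):
1 1 0
1 0 1
0 1 1

After press 5 at (0,0):
0 0 0
0 0 1
0 1 1

After press 6 at (2,2):
0 0 0
0 0 0
0 0 0

Lights still on: 0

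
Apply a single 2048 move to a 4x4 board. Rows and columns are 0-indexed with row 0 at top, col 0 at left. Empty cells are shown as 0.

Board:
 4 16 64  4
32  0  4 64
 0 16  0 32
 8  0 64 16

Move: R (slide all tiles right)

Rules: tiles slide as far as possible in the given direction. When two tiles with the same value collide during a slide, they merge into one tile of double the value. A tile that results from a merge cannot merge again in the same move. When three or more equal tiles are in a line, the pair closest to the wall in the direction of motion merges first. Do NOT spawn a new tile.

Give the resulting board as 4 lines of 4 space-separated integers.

Answer:  4 16 64  4
 0 32  4 64
 0  0 16 32
 0  8 64 16

Derivation:
Slide right:
row 0: [4, 16, 64, 4] -> [4, 16, 64, 4]
row 1: [32, 0, 4, 64] -> [0, 32, 4, 64]
row 2: [0, 16, 0, 32] -> [0, 0, 16, 32]
row 3: [8, 0, 64, 16] -> [0, 8, 64, 16]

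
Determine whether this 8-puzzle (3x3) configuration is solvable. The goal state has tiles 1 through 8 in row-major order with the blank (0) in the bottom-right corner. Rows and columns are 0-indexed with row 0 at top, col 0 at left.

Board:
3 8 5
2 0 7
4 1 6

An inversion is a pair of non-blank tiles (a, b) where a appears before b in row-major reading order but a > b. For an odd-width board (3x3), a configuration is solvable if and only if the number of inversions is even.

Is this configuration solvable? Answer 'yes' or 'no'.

Answer: yes

Derivation:
Inversions (pairs i<j in row-major order where tile[i] > tile[j] > 0): 16
16 is even, so the puzzle is solvable.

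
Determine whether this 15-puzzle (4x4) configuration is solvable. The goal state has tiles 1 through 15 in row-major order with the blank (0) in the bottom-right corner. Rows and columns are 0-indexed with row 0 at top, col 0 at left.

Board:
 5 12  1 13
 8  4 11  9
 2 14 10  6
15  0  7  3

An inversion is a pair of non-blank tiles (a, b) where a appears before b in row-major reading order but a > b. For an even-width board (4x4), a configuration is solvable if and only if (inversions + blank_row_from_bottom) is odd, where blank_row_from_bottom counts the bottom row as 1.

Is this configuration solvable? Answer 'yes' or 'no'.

Inversions: 51
Blank is in row 3 (0-indexed from top), which is row 1 counting from the bottom (bottom = 1).
51 + 1 = 52, which is even, so the puzzle is not solvable.

Answer: no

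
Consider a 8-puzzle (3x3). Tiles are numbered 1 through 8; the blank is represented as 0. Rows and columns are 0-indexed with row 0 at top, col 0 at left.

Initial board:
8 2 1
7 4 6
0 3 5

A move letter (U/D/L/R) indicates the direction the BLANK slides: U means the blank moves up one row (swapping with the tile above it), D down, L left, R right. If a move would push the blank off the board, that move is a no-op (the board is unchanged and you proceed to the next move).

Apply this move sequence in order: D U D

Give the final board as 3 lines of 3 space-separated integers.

After move 1 (D):
8 2 1
7 4 6
0 3 5

After move 2 (U):
8 2 1
0 4 6
7 3 5

After move 3 (D):
8 2 1
7 4 6
0 3 5

Answer: 8 2 1
7 4 6
0 3 5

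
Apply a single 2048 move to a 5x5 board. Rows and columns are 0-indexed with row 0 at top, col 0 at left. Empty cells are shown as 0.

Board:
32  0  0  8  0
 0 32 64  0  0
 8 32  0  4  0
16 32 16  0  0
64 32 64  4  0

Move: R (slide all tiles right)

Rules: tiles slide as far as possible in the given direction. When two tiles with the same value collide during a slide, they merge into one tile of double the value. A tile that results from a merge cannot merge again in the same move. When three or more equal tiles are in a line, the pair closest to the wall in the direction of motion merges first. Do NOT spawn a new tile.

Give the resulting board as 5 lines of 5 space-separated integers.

Slide right:
row 0: [32, 0, 0, 8, 0] -> [0, 0, 0, 32, 8]
row 1: [0, 32, 64, 0, 0] -> [0, 0, 0, 32, 64]
row 2: [8, 32, 0, 4, 0] -> [0, 0, 8, 32, 4]
row 3: [16, 32, 16, 0, 0] -> [0, 0, 16, 32, 16]
row 4: [64, 32, 64, 4, 0] -> [0, 64, 32, 64, 4]

Answer:  0  0  0 32  8
 0  0  0 32 64
 0  0  8 32  4
 0  0 16 32 16
 0 64 32 64  4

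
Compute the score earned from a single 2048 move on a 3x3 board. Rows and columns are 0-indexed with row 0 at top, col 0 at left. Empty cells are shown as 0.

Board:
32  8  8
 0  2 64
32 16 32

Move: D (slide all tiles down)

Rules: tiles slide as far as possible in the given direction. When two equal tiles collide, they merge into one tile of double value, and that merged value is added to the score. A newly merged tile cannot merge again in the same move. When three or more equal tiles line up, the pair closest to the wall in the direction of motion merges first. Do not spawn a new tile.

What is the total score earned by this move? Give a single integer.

Answer: 64

Derivation:
Slide down:
col 0: [32, 0, 32] -> [0, 0, 64]  score +64 (running 64)
col 1: [8, 2, 16] -> [8, 2, 16]  score +0 (running 64)
col 2: [8, 64, 32] -> [8, 64, 32]  score +0 (running 64)
Board after move:
 0  8  8
 0  2 64
64 16 32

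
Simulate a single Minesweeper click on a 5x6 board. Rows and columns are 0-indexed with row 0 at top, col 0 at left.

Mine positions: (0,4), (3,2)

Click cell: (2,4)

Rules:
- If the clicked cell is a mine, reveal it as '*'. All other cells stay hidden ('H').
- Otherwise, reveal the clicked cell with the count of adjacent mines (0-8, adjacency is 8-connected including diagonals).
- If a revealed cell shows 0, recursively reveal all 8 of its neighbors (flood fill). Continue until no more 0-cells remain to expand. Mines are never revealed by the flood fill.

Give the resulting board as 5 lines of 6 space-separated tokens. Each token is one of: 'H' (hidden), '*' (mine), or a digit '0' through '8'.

H H H H H H
H H H 1 1 1
H H H 1 0 0
H H H 1 0 0
H H H 1 0 0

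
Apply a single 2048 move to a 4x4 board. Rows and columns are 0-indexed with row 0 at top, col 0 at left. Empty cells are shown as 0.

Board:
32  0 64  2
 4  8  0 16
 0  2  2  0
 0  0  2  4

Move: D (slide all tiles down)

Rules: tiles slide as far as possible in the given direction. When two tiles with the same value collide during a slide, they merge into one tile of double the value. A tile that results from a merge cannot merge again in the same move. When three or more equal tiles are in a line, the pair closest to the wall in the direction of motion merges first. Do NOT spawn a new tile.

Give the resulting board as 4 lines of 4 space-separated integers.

Slide down:
col 0: [32, 4, 0, 0] -> [0, 0, 32, 4]
col 1: [0, 8, 2, 0] -> [0, 0, 8, 2]
col 2: [64, 0, 2, 2] -> [0, 0, 64, 4]
col 3: [2, 16, 0, 4] -> [0, 2, 16, 4]

Answer:  0  0  0  0
 0  0  0  2
32  8 64 16
 4  2  4  4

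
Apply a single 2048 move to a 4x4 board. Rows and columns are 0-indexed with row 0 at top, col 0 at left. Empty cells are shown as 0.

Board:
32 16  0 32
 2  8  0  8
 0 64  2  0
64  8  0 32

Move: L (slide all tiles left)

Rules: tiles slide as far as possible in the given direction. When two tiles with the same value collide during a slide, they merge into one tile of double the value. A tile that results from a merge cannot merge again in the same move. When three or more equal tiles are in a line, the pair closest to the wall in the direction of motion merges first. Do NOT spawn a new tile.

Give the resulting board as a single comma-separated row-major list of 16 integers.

Answer: 32, 16, 32, 0, 2, 16, 0, 0, 64, 2, 0, 0, 64, 8, 32, 0

Derivation:
Slide left:
row 0: [32, 16, 0, 32] -> [32, 16, 32, 0]
row 1: [2, 8, 0, 8] -> [2, 16, 0, 0]
row 2: [0, 64, 2, 0] -> [64, 2, 0, 0]
row 3: [64, 8, 0, 32] -> [64, 8, 32, 0]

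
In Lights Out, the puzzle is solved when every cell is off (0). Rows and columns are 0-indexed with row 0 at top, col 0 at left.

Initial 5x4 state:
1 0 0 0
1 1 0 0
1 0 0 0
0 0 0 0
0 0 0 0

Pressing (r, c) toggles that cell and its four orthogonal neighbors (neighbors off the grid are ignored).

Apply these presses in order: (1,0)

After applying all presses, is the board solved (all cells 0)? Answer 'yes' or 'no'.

After press 1 at (1,0):
0 0 0 0
0 0 0 0
0 0 0 0
0 0 0 0
0 0 0 0

Lights still on: 0

Answer: yes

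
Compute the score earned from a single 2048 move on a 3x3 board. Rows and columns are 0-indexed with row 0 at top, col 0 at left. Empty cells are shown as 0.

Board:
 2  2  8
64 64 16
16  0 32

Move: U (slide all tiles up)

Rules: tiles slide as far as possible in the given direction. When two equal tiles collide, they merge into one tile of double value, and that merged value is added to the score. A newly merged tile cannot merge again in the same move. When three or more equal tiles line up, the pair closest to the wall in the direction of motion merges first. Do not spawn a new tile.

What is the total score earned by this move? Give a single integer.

Slide up:
col 0: [2, 64, 16] -> [2, 64, 16]  score +0 (running 0)
col 1: [2, 64, 0] -> [2, 64, 0]  score +0 (running 0)
col 2: [8, 16, 32] -> [8, 16, 32]  score +0 (running 0)
Board after move:
 2  2  8
64 64 16
16  0 32

Answer: 0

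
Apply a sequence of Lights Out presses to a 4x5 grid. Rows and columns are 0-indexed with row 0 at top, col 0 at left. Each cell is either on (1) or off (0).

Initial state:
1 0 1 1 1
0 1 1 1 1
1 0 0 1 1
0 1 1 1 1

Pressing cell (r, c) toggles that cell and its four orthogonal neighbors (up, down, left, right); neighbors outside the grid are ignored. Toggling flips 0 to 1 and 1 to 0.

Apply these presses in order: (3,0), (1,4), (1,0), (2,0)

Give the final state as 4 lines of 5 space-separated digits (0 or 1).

After press 1 at (3,0):
1 0 1 1 1
0 1 1 1 1
0 0 0 1 1
1 0 1 1 1

After press 2 at (1,4):
1 0 1 1 0
0 1 1 0 0
0 0 0 1 0
1 0 1 1 1

After press 3 at (1,0):
0 0 1 1 0
1 0 1 0 0
1 0 0 1 0
1 0 1 1 1

After press 4 at (2,0):
0 0 1 1 0
0 0 1 0 0
0 1 0 1 0
0 0 1 1 1

Answer: 0 0 1 1 0
0 0 1 0 0
0 1 0 1 0
0 0 1 1 1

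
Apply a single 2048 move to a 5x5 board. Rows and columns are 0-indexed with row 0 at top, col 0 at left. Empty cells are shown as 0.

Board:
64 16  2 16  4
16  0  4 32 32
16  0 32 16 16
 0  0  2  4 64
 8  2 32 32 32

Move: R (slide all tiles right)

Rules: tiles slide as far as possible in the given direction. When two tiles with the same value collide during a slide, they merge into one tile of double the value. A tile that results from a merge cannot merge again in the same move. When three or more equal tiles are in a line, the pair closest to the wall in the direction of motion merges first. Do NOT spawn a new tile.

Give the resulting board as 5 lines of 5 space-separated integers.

Slide right:
row 0: [64, 16, 2, 16, 4] -> [64, 16, 2, 16, 4]
row 1: [16, 0, 4, 32, 32] -> [0, 0, 16, 4, 64]
row 2: [16, 0, 32, 16, 16] -> [0, 0, 16, 32, 32]
row 3: [0, 0, 2, 4, 64] -> [0, 0, 2, 4, 64]
row 4: [8, 2, 32, 32, 32] -> [0, 8, 2, 32, 64]

Answer: 64 16  2 16  4
 0  0 16  4 64
 0  0 16 32 32
 0  0  2  4 64
 0  8  2 32 64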